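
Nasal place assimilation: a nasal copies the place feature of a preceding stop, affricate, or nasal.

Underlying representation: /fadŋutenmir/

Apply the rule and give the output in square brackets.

[fadnutennir]

/ŋ/ after /d/ (alveolar) → [n]
/m/ after /n/ (alveolar) → [n]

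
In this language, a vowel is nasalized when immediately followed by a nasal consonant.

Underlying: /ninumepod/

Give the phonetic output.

/i/ before nasal /n/ → [ĩ]
/u/ before nasal /m/ → [ũ]

[nĩnũmepod]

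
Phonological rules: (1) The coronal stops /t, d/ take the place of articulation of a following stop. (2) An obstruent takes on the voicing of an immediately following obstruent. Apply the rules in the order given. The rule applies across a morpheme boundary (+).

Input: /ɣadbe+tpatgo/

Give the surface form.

Rule 1: /d/ before /b/ (labial) → [b]
Rule 1: /t/ before /p/ (labial) → [p]
Rule 1: /t/ before /g/ (velar) → [k]
After rule 1: ɣabbe+ppakgo
Rule 2: /k/ before /g/ (voiced) → [g]

[ɣabbe+ppaggo]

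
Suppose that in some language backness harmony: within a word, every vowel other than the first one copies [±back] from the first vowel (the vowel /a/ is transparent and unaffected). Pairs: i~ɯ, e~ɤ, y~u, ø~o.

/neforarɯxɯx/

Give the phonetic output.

/o/ harmonizes with /e/ ([-back]) → [ø]
/ɯ/ harmonizes with /e/ ([-back]) → [i]
/ɯ/ harmonizes with /e/ ([-back]) → [i]

[neførarixix]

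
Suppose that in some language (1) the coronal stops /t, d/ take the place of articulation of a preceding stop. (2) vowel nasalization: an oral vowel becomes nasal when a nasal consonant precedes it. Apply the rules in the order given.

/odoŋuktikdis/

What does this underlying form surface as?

[odoŋũkkikgis]

Rule 1: /t/ after /k/ (velar) → [k]
Rule 1: /d/ after /k/ (velar) → [g]
After rule 1: odoŋukkikgis
Rule 2: /u/ after nasal /ŋ/ → [ũ]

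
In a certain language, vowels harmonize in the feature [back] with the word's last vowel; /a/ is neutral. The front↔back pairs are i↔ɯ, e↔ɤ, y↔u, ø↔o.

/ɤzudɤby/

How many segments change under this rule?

/ɤ/ harmonizes with /y/ ([-back]) → [e]
/u/ harmonizes with /y/ ([-back]) → [y]
/ɤ/ harmonizes with /y/ ([-back]) → [e]
3 segments change.

3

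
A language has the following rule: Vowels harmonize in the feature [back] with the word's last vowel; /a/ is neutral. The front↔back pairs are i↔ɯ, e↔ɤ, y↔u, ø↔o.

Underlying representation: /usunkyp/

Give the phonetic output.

/u/ harmonizes with /y/ ([-back]) → [y]
/u/ harmonizes with /y/ ([-back]) → [y]

[ysynkyp]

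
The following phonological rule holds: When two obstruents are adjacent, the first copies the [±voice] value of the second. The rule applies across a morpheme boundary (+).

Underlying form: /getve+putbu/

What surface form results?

[gedve+pudbu]

/t/ before /v/ (voiced) → [d]
/t/ before /b/ (voiced) → [d]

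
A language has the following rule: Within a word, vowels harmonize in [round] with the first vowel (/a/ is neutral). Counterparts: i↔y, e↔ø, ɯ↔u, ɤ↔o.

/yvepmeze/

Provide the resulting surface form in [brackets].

[yvøpmøzø]

/e/ harmonizes with /y/ ([+round]) → [ø]
/e/ harmonizes with /y/ ([+round]) → [ø]
/e/ harmonizes with /y/ ([+round]) → [ø]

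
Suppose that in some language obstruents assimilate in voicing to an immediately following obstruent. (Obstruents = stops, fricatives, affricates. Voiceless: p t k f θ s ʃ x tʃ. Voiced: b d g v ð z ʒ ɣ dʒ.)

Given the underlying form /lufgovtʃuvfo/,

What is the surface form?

[luvgoftʃuffo]

/f/ before /g/ (voiced) → [v]
/v/ before /tʃ/ (voiceless) → [f]
/v/ before /f/ (voiceless) → [f]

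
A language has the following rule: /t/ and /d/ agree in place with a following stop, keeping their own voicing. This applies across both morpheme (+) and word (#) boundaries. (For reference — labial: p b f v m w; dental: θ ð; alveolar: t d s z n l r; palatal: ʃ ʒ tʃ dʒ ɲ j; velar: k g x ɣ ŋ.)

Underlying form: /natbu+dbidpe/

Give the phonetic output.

[napbu+bbibpe]

/t/ before /b/ (labial) → [p]
/d/ before /b/ (labial) → [b]
/d/ before /p/ (labial) → [b]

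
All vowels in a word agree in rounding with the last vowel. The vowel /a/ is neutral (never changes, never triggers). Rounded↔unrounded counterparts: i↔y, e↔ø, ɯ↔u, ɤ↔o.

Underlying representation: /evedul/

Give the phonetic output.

/e/ harmonizes with /u/ ([+round]) → [ø]
/e/ harmonizes with /u/ ([+round]) → [ø]

[øvødul]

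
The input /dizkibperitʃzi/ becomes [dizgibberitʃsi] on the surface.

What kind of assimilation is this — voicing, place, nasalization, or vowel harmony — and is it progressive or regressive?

voicing assimilation, progressive

/k/→[g] /p/→[b] /z/→[s].
Each target copies a feature from the preceding segment, so the direction is progressive.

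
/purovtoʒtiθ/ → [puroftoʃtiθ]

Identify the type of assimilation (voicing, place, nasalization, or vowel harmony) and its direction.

/v/→[f] /ʒ/→[ʃ].
Each target copies a feature from the following segment, so the direction is regressive.

voicing assimilation, regressive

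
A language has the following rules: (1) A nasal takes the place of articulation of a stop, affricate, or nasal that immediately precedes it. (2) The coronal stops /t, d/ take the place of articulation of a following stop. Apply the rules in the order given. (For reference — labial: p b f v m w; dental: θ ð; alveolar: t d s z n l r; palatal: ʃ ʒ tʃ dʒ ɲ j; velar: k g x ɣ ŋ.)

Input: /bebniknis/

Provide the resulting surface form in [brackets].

Rule 1: /n/ after /b/ (labial) → [m]
Rule 1: /n/ after /k/ (velar) → [ŋ]
After rule 1: bebmikŋis
Rule 2: no segment meets the rule's conditions; no change.

[bebmikŋis]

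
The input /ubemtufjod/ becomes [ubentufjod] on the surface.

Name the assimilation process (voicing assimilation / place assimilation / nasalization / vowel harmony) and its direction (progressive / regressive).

place assimilation, regressive

/m/→[n].
Each target copies a feature from the following segment, so the direction is regressive.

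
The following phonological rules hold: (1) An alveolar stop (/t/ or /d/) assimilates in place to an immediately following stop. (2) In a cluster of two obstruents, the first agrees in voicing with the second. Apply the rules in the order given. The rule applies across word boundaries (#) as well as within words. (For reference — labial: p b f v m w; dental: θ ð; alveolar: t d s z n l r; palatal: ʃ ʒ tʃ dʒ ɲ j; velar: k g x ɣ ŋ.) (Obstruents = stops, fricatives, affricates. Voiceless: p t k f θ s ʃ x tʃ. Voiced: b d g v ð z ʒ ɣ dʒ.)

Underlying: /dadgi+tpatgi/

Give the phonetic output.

[daggi+ppaggi]

Rule 1: /d/ before /g/ (velar) → [g]
Rule 1: /t/ before /p/ (labial) → [p]
Rule 1: /t/ before /g/ (velar) → [k]
After rule 1: daggi+ppakgi
Rule 2: /k/ before /g/ (voiced) → [g]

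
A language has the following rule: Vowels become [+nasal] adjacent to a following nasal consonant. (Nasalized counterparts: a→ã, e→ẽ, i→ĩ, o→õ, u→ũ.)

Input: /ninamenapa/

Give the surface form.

/i/ before nasal /n/ → [ĩ]
/a/ before nasal /m/ → [ã]
/e/ before nasal /n/ → [ẽ]

[nĩnãmẽnapa]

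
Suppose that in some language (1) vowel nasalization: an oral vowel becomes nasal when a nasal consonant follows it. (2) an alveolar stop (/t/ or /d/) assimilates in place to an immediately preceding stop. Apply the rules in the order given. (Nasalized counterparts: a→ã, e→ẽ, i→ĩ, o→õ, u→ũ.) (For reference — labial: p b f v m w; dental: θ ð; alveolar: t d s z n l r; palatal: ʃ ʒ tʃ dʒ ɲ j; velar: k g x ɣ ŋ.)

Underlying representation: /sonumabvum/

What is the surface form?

[sõnũmabvũm]

Rule 1: /o/ before nasal /n/ → [õ]
Rule 1: /u/ before nasal /m/ → [ũ]
Rule 1: /u/ before nasal /m/ → [ũ]
After rule 1: sõnũmabvũm
Rule 2: no segment meets the rule's conditions; no change.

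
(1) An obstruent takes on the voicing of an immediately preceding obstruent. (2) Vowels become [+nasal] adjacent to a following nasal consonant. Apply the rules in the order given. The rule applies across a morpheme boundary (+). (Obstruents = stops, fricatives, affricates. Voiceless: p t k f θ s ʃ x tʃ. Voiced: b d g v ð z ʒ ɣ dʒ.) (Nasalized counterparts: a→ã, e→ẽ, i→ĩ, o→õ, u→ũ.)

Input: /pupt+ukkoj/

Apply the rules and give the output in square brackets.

[pupt+ukkoj]

Rule 1: no segment meets the rule's conditions; no change.
After rule 1: pupt+ukkoj
Rule 2: no segment meets the rule's conditions; no change.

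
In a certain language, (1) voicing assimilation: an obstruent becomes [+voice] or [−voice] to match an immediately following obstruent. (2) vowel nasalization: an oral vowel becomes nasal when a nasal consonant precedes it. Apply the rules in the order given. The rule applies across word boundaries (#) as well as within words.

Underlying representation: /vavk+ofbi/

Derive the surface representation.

Rule 1: /v/ before /k/ (voiceless) → [f]
Rule 1: /f/ before /b/ (voiced) → [v]
After rule 1: vafk+ovbi
Rule 2: no segment meets the rule's conditions; no change.

[vafk+ovbi]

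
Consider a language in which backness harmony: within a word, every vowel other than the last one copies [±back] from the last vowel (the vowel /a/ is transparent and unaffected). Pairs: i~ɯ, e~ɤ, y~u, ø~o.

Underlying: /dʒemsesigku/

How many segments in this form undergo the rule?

/e/ harmonizes with /u/ ([+back]) → [ɤ]
/e/ harmonizes with /u/ ([+back]) → [ɤ]
/i/ harmonizes with /u/ ([+back]) → [ɯ]
3 segments change.

3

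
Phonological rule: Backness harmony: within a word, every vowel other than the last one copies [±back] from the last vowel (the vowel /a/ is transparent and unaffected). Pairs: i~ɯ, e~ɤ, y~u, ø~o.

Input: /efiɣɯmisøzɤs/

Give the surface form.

[ɤfɯɣɯmɯsozɤs]

/e/ harmonizes with /ɤ/ ([+back]) → [ɤ]
/i/ harmonizes with /ɤ/ ([+back]) → [ɯ]
/i/ harmonizes with /ɤ/ ([+back]) → [ɯ]
/ø/ harmonizes with /ɤ/ ([+back]) → [o]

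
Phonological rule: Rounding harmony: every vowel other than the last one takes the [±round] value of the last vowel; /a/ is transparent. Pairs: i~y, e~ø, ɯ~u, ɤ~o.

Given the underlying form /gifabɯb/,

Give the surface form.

no segment meets the rule's conditions; no change.

[gifabɯb]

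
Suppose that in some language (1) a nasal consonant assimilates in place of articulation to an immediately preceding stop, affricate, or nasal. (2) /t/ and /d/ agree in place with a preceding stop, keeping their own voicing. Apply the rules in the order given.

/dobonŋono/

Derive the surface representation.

Rule 1: /ŋ/ after /n/ (alveolar) → [n]
After rule 1: dobonnono
Rule 2: no segment meets the rule's conditions; no change.

[dobonnono]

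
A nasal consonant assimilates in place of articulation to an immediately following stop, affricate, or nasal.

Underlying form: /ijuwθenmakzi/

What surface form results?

[ijuwθemmakzi]

/n/ before /m/ (labial) → [m]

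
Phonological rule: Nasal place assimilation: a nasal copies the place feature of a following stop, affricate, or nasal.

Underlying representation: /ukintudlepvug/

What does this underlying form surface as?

no segment meets the rule's conditions; no change.

[ukintudlepvug]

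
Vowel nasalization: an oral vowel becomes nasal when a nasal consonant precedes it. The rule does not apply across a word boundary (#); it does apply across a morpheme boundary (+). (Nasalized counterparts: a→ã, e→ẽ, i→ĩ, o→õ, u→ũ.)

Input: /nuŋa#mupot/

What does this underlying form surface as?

/u/ after nasal /n/ → [ũ]
/a/ after nasal /ŋ/ → [ã]
/u/ after nasal /m/ → [ũ]

[nũŋã#mũpot]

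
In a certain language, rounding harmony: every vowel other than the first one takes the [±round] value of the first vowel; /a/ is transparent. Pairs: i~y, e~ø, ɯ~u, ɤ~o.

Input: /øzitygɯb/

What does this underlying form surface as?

/i/ harmonizes with /ø/ ([+round]) → [y]
/ɯ/ harmonizes with /ø/ ([+round]) → [u]

[øzytygub]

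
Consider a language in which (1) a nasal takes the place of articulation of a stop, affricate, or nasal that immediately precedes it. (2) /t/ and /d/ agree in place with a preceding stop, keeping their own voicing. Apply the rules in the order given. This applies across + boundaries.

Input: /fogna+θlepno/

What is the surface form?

Rule 1: /n/ after /g/ (velar) → [ŋ]
Rule 1: /n/ after /p/ (labial) → [m]
After rule 1: fogŋa+θlepmo
Rule 2: no segment meets the rule's conditions; no change.

[fogŋa+θlepmo]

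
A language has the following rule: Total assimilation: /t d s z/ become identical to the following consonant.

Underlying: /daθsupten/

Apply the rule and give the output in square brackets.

no segment meets the rule's conditions; no change.

[daθsupten]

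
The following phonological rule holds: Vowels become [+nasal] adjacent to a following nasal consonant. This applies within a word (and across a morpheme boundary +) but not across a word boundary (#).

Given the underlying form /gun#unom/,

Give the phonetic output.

/u/ before nasal /n/ → [ũ]
/u/ before nasal /n/ → [ũ]
/o/ before nasal /m/ → [õ]

[gũn#ũnõm]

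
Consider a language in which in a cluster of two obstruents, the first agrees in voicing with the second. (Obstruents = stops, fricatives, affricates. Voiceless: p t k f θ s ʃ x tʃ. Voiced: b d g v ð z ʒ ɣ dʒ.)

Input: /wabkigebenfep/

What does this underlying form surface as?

[wapkigebenfep]

/b/ before /k/ (voiceless) → [p]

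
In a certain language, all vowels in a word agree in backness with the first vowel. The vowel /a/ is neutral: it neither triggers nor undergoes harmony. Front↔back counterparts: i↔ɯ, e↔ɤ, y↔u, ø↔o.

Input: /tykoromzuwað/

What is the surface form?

[tykørømzywað]

/o/ harmonizes with /y/ ([-back]) → [ø]
/o/ harmonizes with /y/ ([-back]) → [ø]
/u/ harmonizes with /y/ ([-back]) → [y]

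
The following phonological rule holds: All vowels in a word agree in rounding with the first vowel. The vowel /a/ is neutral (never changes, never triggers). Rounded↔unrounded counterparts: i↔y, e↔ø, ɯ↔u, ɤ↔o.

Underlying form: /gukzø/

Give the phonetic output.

[gukzø]

no segment meets the rule's conditions; no change.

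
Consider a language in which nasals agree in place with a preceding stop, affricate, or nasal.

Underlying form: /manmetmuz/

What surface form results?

/m/ after /n/ (alveolar) → [n]
/m/ after /t/ (alveolar) → [n]

[mannetnuz]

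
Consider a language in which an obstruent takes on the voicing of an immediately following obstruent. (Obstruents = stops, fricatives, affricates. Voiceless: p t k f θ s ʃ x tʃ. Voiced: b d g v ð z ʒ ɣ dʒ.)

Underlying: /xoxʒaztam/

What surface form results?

[xoɣʒastam]

/x/ before /ʒ/ (voiced) → [ɣ]
/z/ before /t/ (voiceless) → [s]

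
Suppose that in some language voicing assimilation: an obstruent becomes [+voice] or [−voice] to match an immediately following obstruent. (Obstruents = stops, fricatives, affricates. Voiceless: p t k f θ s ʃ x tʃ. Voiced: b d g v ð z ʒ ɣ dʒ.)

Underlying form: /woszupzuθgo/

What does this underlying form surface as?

[wozzubzuðgo]

/s/ before /z/ (voiced) → [z]
/p/ before /z/ (voiced) → [b]
/θ/ before /g/ (voiced) → [ð]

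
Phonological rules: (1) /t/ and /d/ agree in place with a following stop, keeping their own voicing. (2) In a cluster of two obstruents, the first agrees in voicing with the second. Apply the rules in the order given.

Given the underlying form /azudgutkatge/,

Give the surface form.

[azuggukkagge]

Rule 1: /d/ before /g/ (velar) → [g]
Rule 1: /t/ before /k/ (velar) → [k]
Rule 1: /t/ before /g/ (velar) → [k]
After rule 1: azuggukkakge
Rule 2: /k/ before /g/ (voiced) → [g]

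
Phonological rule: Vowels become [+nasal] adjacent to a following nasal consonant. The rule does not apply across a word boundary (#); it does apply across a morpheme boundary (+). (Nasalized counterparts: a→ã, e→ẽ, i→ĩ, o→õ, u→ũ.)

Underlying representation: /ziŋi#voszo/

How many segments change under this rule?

/i/ before nasal /ŋ/ → [ĩ]
1 segment changes.

1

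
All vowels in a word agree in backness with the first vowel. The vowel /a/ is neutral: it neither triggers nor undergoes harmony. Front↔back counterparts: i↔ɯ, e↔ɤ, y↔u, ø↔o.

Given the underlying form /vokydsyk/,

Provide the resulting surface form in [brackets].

[vokudsuk]

/y/ harmonizes with /o/ ([+back]) → [u]
/y/ harmonizes with /o/ ([+back]) → [u]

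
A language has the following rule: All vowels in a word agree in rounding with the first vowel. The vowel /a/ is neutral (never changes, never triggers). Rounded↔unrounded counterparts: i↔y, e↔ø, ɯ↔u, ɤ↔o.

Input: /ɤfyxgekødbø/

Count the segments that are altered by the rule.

3

/y/ harmonizes with /ɤ/ ([-round]) → [i]
/ø/ harmonizes with /ɤ/ ([-round]) → [e]
/ø/ harmonizes with /ɤ/ ([-round]) → [e]
3 segments change.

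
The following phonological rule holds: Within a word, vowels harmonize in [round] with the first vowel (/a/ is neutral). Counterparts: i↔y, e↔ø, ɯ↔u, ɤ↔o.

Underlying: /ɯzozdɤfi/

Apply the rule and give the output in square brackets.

/o/ harmonizes with /ɯ/ ([-round]) → [ɤ]

[ɯzɤzdɤfi]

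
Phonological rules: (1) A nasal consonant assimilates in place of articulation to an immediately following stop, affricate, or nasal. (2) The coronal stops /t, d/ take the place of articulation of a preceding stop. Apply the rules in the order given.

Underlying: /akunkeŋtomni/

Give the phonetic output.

Rule 1: /n/ before /k/ (velar) → [ŋ]
Rule 1: /ŋ/ before /t/ (alveolar) → [n]
Rule 1: /m/ before /n/ (alveolar) → [n]
After rule 1: akuŋkentonni
Rule 2: no segment meets the rule's conditions; no change.

[akuŋkentonni]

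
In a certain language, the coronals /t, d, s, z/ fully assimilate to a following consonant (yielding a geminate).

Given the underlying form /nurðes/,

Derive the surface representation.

no segment meets the rule's conditions; no change.

[nurðes]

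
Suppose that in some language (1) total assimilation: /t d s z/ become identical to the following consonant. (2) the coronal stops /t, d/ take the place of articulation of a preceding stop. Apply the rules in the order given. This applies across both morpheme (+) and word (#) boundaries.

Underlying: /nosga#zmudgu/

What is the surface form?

Rule 1: /s/ before /g/ → [g] (total assimilation)
Rule 1: /z/ before /m/ → [m] (total assimilation)
Rule 1: /d/ before /g/ → [g] (total assimilation)
After rule 1: nogga#mmuggu
Rule 2: no segment meets the rule's conditions; no change.

[nogga#mmuggu]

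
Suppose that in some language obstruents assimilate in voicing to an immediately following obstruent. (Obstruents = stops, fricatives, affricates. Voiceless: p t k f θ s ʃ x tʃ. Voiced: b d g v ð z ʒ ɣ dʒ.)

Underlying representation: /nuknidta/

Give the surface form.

/d/ before /t/ (voiceless) → [t]

[nuknitta]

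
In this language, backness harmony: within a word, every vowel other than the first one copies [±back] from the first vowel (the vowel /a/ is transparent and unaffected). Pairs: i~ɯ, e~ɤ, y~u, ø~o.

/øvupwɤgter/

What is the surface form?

/u/ harmonizes with /ø/ ([-back]) → [y]
/ɤ/ harmonizes with /ø/ ([-back]) → [e]

[øvypwegter]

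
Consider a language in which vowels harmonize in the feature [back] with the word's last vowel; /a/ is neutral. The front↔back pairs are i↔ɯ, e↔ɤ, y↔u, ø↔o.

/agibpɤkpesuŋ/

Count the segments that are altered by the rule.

/i/ harmonizes with /u/ ([+back]) → [ɯ]
/e/ harmonizes with /u/ ([+back]) → [ɤ]
2 segments change.

2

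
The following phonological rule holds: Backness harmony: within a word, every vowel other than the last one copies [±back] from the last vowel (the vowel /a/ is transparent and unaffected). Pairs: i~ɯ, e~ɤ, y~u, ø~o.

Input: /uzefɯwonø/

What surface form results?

[yzefiwønø]

/u/ harmonizes with /ø/ ([-back]) → [y]
/ɯ/ harmonizes with /ø/ ([-back]) → [i]
/o/ harmonizes with /ø/ ([-back]) → [ø]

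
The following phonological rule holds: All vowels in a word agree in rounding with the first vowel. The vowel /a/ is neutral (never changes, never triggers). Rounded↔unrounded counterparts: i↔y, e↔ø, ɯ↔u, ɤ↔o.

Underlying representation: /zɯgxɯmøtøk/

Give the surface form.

[zɯgxɯmetek]

/ø/ harmonizes with /ɯ/ ([-round]) → [e]
/ø/ harmonizes with /ɯ/ ([-round]) → [e]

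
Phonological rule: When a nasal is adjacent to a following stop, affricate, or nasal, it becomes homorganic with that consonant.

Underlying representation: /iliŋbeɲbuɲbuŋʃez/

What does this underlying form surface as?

[ilimbembumbuŋʃez]

/ŋ/ before /b/ (labial) → [m]
/ɲ/ before /b/ (labial) → [m]
/ɲ/ before /b/ (labial) → [m]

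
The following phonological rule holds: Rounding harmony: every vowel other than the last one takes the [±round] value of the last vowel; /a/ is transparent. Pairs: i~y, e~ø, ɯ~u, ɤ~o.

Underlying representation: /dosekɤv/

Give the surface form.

/o/ harmonizes with /ɤ/ ([-round]) → [ɤ]

[dɤsekɤv]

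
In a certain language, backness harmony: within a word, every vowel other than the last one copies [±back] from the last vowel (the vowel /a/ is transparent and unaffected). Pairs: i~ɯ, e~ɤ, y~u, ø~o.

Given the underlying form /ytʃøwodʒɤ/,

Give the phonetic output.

/y/ harmonizes with /ɤ/ ([+back]) → [u]
/ø/ harmonizes with /ɤ/ ([+back]) → [o]

[utʃowodʒɤ]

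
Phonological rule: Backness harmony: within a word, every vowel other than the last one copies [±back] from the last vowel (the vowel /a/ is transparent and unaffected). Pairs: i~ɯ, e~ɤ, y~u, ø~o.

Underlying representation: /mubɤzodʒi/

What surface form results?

[mybezødʒi]

/u/ harmonizes with /i/ ([-back]) → [y]
/ɤ/ harmonizes with /i/ ([-back]) → [e]
/o/ harmonizes with /i/ ([-back]) → [ø]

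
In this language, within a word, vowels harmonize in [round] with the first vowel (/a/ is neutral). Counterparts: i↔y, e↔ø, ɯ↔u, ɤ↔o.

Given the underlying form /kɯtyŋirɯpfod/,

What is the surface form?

[kɯtiŋirɯpfɤd]

/y/ harmonizes with /ɯ/ ([-round]) → [i]
/o/ harmonizes with /ɯ/ ([-round]) → [ɤ]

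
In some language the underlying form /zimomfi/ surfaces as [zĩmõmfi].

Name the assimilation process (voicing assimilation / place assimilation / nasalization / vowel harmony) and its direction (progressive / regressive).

/i/→[ĩ] /o/→[õ].
Each target copies a feature from the following segment, so the direction is regressive.

nasalization, regressive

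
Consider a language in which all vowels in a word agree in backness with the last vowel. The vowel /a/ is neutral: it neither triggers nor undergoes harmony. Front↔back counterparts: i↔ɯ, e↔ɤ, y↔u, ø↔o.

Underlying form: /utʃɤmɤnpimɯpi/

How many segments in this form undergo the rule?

/u/ harmonizes with /i/ ([-back]) → [y]
/ɤ/ harmonizes with /i/ ([-back]) → [e]
/ɤ/ harmonizes with /i/ ([-back]) → [e]
/ɯ/ harmonizes with /i/ ([-back]) → [i]
4 segments change.

4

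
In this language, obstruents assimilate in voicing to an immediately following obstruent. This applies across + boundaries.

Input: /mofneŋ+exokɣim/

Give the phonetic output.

/k/ before /ɣ/ (voiced) → [g]

[mofneŋ+exogɣim]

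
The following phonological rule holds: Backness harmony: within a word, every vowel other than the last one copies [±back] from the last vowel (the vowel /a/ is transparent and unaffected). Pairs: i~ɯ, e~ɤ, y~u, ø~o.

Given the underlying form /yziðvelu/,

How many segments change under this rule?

3

/y/ harmonizes with /u/ ([+back]) → [u]
/i/ harmonizes with /u/ ([+back]) → [ɯ]
/e/ harmonizes with /u/ ([+back]) → [ɤ]
3 segments change.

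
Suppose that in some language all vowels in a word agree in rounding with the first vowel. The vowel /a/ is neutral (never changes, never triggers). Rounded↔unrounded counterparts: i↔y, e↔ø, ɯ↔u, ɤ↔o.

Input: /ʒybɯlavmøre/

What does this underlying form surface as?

/ɯ/ harmonizes with /y/ ([+round]) → [u]
/e/ harmonizes with /y/ ([+round]) → [ø]

[ʒybulavmørø]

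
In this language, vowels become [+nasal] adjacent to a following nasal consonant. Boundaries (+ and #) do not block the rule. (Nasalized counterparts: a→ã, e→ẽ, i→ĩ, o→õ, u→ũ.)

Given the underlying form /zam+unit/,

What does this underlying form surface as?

[zãm+ũnit]

/a/ before nasal /m/ → [ã]
/u/ before nasal /n/ → [ũ]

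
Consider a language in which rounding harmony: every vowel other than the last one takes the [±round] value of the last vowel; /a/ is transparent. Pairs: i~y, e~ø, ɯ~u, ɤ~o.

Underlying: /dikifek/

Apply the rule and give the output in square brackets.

no segment meets the rule's conditions; no change.

[dikifek]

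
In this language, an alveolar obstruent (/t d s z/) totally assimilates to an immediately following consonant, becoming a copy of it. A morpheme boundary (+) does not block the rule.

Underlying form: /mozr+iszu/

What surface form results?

/z/ before /r/ → [r] (total assimilation)
/s/ before /z/ → [z] (total assimilation)

[morr+izzu]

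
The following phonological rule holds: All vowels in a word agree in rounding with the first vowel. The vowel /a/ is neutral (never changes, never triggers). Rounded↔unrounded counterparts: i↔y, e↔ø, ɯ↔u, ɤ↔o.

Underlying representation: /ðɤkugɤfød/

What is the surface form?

[ðɤkɯgɤfed]

/u/ harmonizes with /ɤ/ ([-round]) → [ɯ]
/ø/ harmonizes with /ɤ/ ([-round]) → [e]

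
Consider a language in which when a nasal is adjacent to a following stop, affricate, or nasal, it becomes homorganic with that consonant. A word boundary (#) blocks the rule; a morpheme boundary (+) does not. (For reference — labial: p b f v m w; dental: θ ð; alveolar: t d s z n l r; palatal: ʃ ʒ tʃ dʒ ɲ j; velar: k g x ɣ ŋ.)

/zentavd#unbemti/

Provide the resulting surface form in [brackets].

[zentavd#umbenti]

/n/ before /b/ (labial) → [m]
/m/ before /t/ (alveolar) → [n]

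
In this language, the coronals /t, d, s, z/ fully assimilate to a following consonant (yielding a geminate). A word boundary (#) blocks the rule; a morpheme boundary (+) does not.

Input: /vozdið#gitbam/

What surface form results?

/z/ before /d/ → [d] (total assimilation)
/t/ before /b/ → [b] (total assimilation)

[voddið#gibbam]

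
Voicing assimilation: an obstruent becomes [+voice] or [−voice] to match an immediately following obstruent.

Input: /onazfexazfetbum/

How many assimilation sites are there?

3

/z/ before /f/ (voiceless) → [s]
/z/ before /f/ (voiceless) → [s]
/t/ before /b/ (voiced) → [d]
3 segments change.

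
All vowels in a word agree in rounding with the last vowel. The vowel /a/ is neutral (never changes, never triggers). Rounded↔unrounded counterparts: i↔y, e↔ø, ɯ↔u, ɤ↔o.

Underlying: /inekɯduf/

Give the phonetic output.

/i/ harmonizes with /u/ ([+round]) → [y]
/e/ harmonizes with /u/ ([+round]) → [ø]
/ɯ/ harmonizes with /u/ ([+round]) → [u]

[ynøkuduf]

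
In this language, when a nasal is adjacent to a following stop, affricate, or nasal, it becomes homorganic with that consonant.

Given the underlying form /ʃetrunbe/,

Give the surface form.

/n/ before /b/ (labial) → [m]

[ʃetrumbe]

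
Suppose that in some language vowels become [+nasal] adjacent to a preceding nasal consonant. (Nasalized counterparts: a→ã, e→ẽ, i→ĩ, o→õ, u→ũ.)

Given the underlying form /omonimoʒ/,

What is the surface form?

[omõnĩmõʒ]

/o/ after nasal /m/ → [õ]
/i/ after nasal /n/ → [ĩ]
/o/ after nasal /m/ → [õ]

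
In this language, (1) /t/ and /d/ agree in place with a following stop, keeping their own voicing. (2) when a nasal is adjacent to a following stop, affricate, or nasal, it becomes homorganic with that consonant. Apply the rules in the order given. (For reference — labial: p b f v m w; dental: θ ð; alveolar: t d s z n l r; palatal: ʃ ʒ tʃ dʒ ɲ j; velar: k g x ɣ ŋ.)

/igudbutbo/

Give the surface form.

Rule 1: /d/ before /b/ (labial) → [b]
Rule 1: /t/ before /b/ (labial) → [p]
After rule 1: igubbupbo
Rule 2: no segment meets the rule's conditions; no change.

[igubbupbo]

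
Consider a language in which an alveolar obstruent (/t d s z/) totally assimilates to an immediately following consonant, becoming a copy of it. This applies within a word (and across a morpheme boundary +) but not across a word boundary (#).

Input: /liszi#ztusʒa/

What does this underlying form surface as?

/s/ before /z/ → [z] (total assimilation)
/z/ before /t/ → [t] (total assimilation)
/s/ before /ʒ/ → [ʒ] (total assimilation)

[lizzi#ttuʒʒa]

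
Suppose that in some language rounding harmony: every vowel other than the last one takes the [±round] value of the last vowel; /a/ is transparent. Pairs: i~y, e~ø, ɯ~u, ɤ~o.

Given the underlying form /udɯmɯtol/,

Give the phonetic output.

[udumutol]

/ɯ/ harmonizes with /o/ ([+round]) → [u]
/ɯ/ harmonizes with /o/ ([+round]) → [u]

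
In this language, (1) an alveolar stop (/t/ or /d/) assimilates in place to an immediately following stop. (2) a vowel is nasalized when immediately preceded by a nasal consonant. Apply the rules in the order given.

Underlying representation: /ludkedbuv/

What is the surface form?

Rule 1: /d/ before /k/ (velar) → [g]
Rule 1: /d/ before /b/ (labial) → [b]
After rule 1: lugkebbuv
Rule 2: no segment meets the rule's conditions; no change.

[lugkebbuv]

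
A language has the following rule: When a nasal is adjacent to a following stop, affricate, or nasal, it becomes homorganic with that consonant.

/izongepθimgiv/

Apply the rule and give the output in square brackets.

/n/ before /g/ (velar) → [ŋ]
/m/ before /g/ (velar) → [ŋ]

[izoŋgepθiŋgiv]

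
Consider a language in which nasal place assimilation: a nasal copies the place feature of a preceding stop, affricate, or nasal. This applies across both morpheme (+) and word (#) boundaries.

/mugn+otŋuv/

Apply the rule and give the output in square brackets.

/n/ after /g/ (velar) → [ŋ]
/ŋ/ after /t/ (alveolar) → [n]

[mugŋ+otnuv]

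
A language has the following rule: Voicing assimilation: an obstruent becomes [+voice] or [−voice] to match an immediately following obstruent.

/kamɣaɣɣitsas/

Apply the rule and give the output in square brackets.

no segment meets the rule's conditions; no change.

[kamɣaɣɣitsas]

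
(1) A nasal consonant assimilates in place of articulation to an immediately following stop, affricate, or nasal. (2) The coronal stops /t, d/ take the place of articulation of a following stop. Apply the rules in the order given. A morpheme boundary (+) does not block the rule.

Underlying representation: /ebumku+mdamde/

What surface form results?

[ebuŋku+ndande]

Rule 1: /m/ before /k/ (velar) → [ŋ]
Rule 1: /m/ before /d/ (alveolar) → [n]
Rule 1: /m/ before /d/ (alveolar) → [n]
After rule 1: ebuŋku+ndande
Rule 2: no segment meets the rule's conditions; no change.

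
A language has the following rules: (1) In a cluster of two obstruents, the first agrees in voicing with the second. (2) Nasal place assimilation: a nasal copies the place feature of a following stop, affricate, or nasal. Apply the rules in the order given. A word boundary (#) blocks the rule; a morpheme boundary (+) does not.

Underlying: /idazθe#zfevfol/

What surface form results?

Rule 1: /z/ before /θ/ (voiceless) → [s]
Rule 1: /z/ before /f/ (voiceless) → [s]
Rule 1: /v/ before /f/ (voiceless) → [f]
After rule 1: idasθe#sfeffol
Rule 2: no segment meets the rule's conditions; no change.

[idasθe#sfeffol]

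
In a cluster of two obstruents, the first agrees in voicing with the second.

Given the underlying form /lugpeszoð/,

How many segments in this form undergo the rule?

2

/g/ before /p/ (voiceless) → [k]
/s/ before /z/ (voiced) → [z]
2 segments change.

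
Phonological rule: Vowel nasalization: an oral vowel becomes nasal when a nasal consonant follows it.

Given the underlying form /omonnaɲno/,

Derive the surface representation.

/o/ before nasal /m/ → [õ]
/o/ before nasal /n/ → [õ]
/a/ before nasal /ɲ/ → [ã]

[õmõnnãɲno]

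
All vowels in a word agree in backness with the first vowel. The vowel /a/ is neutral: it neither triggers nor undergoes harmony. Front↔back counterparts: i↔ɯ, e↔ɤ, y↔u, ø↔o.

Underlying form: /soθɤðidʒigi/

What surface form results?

[soθɤðɯdʒɯgɯ]

/i/ harmonizes with /o/ ([+back]) → [ɯ]
/i/ harmonizes with /o/ ([+back]) → [ɯ]
/i/ harmonizes with /o/ ([+back]) → [ɯ]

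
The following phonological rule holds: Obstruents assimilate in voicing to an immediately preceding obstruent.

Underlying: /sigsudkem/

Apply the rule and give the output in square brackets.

/s/ after /g/ (voiced) → [z]
/k/ after /d/ (voiced) → [g]

[sigzudgem]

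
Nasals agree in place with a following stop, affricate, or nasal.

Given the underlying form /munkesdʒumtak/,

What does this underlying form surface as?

[muŋkesdʒuntak]

/n/ before /k/ (velar) → [ŋ]
/m/ before /t/ (alveolar) → [n]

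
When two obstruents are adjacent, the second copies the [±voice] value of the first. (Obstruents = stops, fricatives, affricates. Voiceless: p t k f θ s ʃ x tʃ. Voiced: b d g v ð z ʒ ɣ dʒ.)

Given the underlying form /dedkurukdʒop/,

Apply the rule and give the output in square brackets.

/k/ after /d/ (voiced) → [g]
/dʒ/ after /k/ (voiceless) → [tʃ]

[dedguruktʃop]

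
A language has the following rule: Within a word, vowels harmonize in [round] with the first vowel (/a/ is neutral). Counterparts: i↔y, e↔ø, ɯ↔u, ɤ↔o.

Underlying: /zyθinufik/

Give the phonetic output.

/i/ harmonizes with /y/ ([+round]) → [y]
/i/ harmonizes with /y/ ([+round]) → [y]

[zyθynufyk]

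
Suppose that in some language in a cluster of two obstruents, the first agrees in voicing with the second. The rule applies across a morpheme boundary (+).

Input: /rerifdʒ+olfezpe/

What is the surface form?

[rerivdʒ+olfespe]

/f/ before /dʒ/ (voiced) → [v]
/z/ before /p/ (voiceless) → [s]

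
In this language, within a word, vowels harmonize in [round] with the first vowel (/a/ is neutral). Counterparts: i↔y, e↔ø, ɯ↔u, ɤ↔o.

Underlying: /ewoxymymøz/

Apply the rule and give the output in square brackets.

/o/ harmonizes with /e/ ([-round]) → [ɤ]
/y/ harmonizes with /e/ ([-round]) → [i]
/y/ harmonizes with /e/ ([-round]) → [i]
/ø/ harmonizes with /e/ ([-round]) → [e]

[ewɤximimez]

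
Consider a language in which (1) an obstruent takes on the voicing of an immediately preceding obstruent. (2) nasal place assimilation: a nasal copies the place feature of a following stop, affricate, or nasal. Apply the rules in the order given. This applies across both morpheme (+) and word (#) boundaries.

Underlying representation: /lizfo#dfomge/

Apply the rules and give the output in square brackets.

[lizvo#dvoŋge]

Rule 1: /f/ after /z/ (voiced) → [v]
Rule 1: /f/ after /d/ (voiced) → [v]
After rule 1: lizvo#dvomge
Rule 2: /m/ before /g/ (velar) → [ŋ]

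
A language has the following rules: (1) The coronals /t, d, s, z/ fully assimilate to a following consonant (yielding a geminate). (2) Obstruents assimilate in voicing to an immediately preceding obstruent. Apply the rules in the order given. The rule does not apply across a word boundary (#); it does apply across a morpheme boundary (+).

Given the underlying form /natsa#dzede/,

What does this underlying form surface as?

[nassa#zzede]

Rule 1: /t/ before /s/ → [s] (total assimilation)
Rule 1: /d/ before /z/ → [z] (total assimilation)
After rule 1: nassa#zzede
Rule 2: no segment meets the rule's conditions; no change.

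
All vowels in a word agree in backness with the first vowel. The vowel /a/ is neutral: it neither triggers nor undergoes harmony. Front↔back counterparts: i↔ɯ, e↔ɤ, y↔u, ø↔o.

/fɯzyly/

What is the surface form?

[fɯzulu]

/y/ harmonizes with /ɯ/ ([+back]) → [u]
/y/ harmonizes with /ɯ/ ([+back]) → [u]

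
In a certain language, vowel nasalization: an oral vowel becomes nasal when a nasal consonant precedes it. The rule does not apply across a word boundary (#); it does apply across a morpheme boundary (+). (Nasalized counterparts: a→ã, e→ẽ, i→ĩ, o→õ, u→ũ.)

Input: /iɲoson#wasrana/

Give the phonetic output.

/o/ after nasal /ɲ/ → [õ]
/a/ after nasal /n/ → [ã]

[iɲõson#wasranã]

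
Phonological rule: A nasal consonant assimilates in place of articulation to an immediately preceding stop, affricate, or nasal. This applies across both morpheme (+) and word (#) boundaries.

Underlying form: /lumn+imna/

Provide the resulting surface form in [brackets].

[lumm+imma]

/n/ after /m/ (labial) → [m]
/n/ after /m/ (labial) → [m]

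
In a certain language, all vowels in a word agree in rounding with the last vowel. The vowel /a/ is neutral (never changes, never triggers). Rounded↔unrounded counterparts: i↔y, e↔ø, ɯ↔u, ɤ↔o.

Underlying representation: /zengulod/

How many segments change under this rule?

1

/e/ harmonizes with /o/ ([+round]) → [ø]
1 segment changes.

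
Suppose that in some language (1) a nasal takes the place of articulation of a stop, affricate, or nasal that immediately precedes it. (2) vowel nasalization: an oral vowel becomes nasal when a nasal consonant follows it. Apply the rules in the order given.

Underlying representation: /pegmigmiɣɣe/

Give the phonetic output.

[pegŋigŋiɣɣe]

Rule 1: /m/ after /g/ (velar) → [ŋ]
Rule 1: /m/ after /g/ (velar) → [ŋ]
After rule 1: pegŋigŋiɣɣe
Rule 2: no segment meets the rule's conditions; no change.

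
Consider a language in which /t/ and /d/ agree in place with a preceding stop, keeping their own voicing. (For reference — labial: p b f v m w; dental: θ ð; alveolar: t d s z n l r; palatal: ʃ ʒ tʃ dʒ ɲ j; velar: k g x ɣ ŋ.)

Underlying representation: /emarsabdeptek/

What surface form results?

[emarsabbeppek]

/d/ after /b/ (labial) → [b]
/t/ after /p/ (labial) → [p]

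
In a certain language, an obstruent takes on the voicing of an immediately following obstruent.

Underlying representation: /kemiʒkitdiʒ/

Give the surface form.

/ʒ/ before /k/ (voiceless) → [ʃ]
/t/ before /d/ (voiced) → [d]

[kemiʃkiddiʒ]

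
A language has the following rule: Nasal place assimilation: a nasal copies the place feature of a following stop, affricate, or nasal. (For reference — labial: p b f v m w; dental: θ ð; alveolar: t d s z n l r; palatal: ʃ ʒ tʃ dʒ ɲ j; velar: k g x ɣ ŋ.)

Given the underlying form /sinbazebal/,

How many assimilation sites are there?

/n/ before /b/ (labial) → [m]
1 segment changes.

1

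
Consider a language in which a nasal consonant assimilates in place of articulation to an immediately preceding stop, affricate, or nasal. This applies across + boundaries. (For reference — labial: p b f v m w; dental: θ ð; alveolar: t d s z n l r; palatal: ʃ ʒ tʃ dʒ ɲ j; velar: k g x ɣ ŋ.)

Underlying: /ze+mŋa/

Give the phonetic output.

/ŋ/ after /m/ (labial) → [m]

[ze+mma]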